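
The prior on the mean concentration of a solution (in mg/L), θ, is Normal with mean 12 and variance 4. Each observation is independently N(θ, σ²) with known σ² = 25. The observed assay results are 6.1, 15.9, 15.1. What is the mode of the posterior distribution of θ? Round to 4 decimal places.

θ̂_MAP = 12.1189

n = 3; x̄ = (6.1 + 15.9 + 15.1)/3 = 37.1/3 = 371/30 ≈ 12.3667.
For a Normal prior and Normal likelihood with known variance, the posterior is Normal; its mode equals its mean, the precision-weighted average.
Prior precision 1/σ₀² = 1/4 = 0.25; data precision n/σ² = 3/25 = 0.12.
θ̂ = (0.25·12 + 0.12·(371/30)) / (0.25 + 0.12) = 4.484/0.37 = 2242/185 ≈ 12.1189.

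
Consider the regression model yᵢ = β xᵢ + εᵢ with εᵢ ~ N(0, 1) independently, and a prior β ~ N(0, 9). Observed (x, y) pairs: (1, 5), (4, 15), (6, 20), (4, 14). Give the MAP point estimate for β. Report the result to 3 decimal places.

log p(β | y) = −Σ(yᵢ − βxᵢ)²/(2·1) − β²/(2·9) + const.
Setting the derivative to zero: Σxᵢ(yᵢ − βxᵢ)/1 − β/9 = 0, so β = Σxᵢyᵢ / (Σxᵢ² + σ²/τ²).
Σxᵢyᵢ = 1·5 + 4·15 + 6·20 + 4·14 = 241; Σxᵢ² = 69; σ²/τ² = 1/9.
β̂_MAP = 241 / (69 + 1/9) = 241/(622/9) = 2169/622 ≈ 3.487.

β̂_MAP = 3.487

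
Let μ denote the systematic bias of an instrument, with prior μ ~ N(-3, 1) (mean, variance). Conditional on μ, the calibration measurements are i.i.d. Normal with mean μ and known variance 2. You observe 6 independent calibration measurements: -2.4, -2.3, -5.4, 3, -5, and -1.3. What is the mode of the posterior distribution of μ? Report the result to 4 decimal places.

n = 6; x̄ = ((-2.4) + (-2.3) + (-5.4) + 3 + (-5) + (-1.3))/6 = -13.4/6 = -67/30 ≈ -2.2333.
For a Normal prior and Normal likelihood with known variance, the posterior is Normal; its mode equals its mean, the precision-weighted average.
Prior precision 1/σ₀² = 1/1 = 1; data precision n/σ² = 6/2 = 3.
μ̂ = (1·(-3) + 3·(-67/30)) / (1 + 3) = (-9.7)/4 = -2.4250.

μ̂_MAP = -2.4250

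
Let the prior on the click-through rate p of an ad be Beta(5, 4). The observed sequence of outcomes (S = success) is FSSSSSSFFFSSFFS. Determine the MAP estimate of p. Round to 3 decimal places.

Prior: Beta(5, 4).
Data: 9 successes in 15 trials (from the sequence). The binomial likelihood contributes p^9(1−p)^6, so the posterior is Beta(5+9, 4+6) = Beta(14, 10).
For Beta(a, b) with a, b > 1 the mode is (a−1)/(a+b−2) = 13/22 ≈ 0.591.

p̂_MAP = 0.591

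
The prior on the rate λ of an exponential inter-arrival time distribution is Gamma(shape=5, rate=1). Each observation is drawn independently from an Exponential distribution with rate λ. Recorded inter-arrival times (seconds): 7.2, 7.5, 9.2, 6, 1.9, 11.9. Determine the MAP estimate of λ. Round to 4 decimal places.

The Exponential(rate=λ) likelihood is ∝ λ^n e^(−λΣtᵢ). Here n = 6 and Σtᵢ = 7.2 + 7.5 + 9.2 + 6 + 1.9 + 11.9 = 43.7.
Posterior ∝ λ^4e^(−1λ) · λ^6e^(−43.7λ) = λ^10e^(−44.7λ), i.e. Gamma(11, 44.7).
Mode = (a−1)/b = 10/44.7 ≈ 0.2237.

λ̂_MAP = 0.2237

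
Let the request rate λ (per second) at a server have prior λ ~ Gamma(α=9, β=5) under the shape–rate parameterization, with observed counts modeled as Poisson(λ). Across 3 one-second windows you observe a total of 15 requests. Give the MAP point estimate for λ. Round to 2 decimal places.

λ̂_MAP = 2.88

Σxᵢ = 15, n = 3.
Posterior ∝ λ^8e^(−5λ) · λ^15e^(−3λ) = λ^23e^(−8λ), i.e. Gamma(shape=24, rate=8).
The mode of a Gamma(a, b) with a ≥ 1 (shape–rate) is (a−1)/b = 23/8 ≈ 2.88.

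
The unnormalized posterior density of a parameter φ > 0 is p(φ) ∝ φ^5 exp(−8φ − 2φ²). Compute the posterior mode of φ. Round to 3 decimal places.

ℓ'(φ) = 5/φ − 8 − 4φ. Setting this to zero and multiplying by φ: 4φ² + 8φ − 5 = 0.
φ = (−8 + √(8² + 4·4·5)) / (2·4) = (−8 + √144) / 8 = (−8 + 12)/8 = 1/2.
ℓ''(φ) = −5/φ² − 4 < 0, confirming a maximum.

φ̂_MAP = 0.500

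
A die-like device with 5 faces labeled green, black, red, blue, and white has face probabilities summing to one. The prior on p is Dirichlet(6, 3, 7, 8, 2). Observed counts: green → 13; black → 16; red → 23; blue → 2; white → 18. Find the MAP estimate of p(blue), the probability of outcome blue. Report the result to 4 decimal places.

MAP estimate of p(blue) = 0.0968

The posterior is Dirichlet(αᵢ + nᵢ) = Dirichlet(19, 19, 30, 10, 20).
For a Dirichlet(a₁,…,a_K) with all aᵢ > 1, the mode has j-th component (aⱼ − 1)/(Σaᵢ − K).
Here Σaᵢ = 98 and K = 5, so p(blue) = (10 − 1)/(98 − 5) = 9/93 ≈ 0.0968.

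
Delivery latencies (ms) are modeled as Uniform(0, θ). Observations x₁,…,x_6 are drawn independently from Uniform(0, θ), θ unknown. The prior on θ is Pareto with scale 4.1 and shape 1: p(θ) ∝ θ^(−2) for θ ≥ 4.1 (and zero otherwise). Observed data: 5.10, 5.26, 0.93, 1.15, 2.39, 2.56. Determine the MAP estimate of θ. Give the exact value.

The Uniform(0, θ) likelihood is θ^(−n) for θ ≥ max(xᵢ), zero otherwise. Here max(xᵢ) = 5.26.
Posterior ∝ θ^(−2) · θ^(−6) = θ^(−8) on θ ≥ max(4.1, 5.26) = 5.26.
This density is strictly decreasing in θ, so the posterior mode lies at the lower boundary of the support.

θ̂_MAP = 5.26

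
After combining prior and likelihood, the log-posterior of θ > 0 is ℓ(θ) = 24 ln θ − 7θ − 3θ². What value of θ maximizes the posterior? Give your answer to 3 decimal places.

ℓ'(θ) = 24/θ − 7 − 6θ. Setting this to zero and multiplying by θ: 6θ² + 7θ − 24 = 0.
θ = (−7 + √(7² + 4·6·24)) / (2·6) = (−7 + √625) / 12 = (−7 + 25)/12 = 3/2.
ℓ''(θ) = −24/θ² − 6 < 0, confirming a maximum.

θ̂_MAP = 1.500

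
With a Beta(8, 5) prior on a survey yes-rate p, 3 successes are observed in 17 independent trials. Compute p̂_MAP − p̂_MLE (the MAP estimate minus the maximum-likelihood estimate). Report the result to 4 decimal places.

Posterior is Beta(11, 19); MAP = (11−1)/(30−2) = 10/28 ≈ 0.35714.
MLE ignores the prior: p̂_MLE = k/n = 3/17 ≈ 0.17647.
Difference = 10/28 − 3/17 = 43/238 ≈ 0.1807.

MAP − MLE = 0.1807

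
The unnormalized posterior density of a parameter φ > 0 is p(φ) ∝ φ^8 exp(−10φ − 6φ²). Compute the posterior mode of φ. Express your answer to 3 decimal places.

φ̂_MAP = 0.500

ℓ'(φ) = 8/φ − 10 − 12φ. Setting this to zero and multiplying by φ: 12φ² + 10φ − 8 = 0.
φ = (−10 + √(10² + 4·12·8)) / (2·12) = (−10 + √484) / 24 = (−10 + 22)/24 = 1/2.
ℓ''(φ) = −8/φ² − 12 < 0, confirming a maximum.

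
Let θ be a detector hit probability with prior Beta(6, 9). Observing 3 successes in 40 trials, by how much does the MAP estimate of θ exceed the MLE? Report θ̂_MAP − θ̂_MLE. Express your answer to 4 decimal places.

MAP − MLE = 0.0759

Posterior is Beta(9, 46); MAP = (9−1)/(55−2) = 8/53 ≈ 0.15094.
MLE ignores the prior: θ̂_MLE = k/n = 3/40 ≈ 0.07500.
Difference = 8/53 − 3/40 = 161/2120 ≈ 0.0759.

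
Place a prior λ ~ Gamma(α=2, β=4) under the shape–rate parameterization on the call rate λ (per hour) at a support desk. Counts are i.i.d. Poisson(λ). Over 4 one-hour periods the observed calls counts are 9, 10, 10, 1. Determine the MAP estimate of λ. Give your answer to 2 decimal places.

Σxᵢ = 9+10+10+1 = 30, with n = 4.
Posterior ∝ λe^(−4λ) · λ^30e^(−4λ) = λ^31e^(−8λ), i.e. Gamma(shape=32, rate=8).
The mode of a Gamma(a, b) with a ≥ 1 (shape–rate) is (a−1)/b = 31/8 ≈ 3.88.

λ̂_MAP = 3.88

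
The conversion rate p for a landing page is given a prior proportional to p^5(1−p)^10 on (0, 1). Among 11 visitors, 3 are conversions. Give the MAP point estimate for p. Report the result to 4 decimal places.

The prior density ∝ p^5(1−p)^10 is the kernel of Beta(6, 11).
Data: 3 successes in 11 trials. The binomial likelihood contributes p^3(1−p)^8, so the posterior is Beta(6+3, 11+8) = Beta(9, 19).
For Beta(a, b) with a, b > 1 the mode is (a−1)/(a+b−2) = 8/26 ≈ 0.3077.

p̂_MAP = 0.3077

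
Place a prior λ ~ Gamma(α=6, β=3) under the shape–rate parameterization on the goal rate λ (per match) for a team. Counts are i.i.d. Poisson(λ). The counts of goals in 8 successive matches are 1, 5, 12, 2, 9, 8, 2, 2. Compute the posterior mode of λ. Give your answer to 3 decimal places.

λ̂_MAP = 4.182

Σxᵢ = 1+5+12+2+9+8+2+2 = 41, with n = 8.
Posterior ∝ λ^5e^(−3λ) · λ^41e^(−8λ) = λ^46e^(−11λ), i.e. Gamma(shape=47, rate=11).
The mode of a Gamma(a, b) with a ≥ 1 (shape–rate) is (a−1)/b = 46/11 ≈ 4.182.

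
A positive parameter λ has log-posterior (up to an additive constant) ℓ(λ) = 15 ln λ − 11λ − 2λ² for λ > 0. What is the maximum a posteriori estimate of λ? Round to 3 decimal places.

λ̂_MAP = 1.000

ℓ'(λ) = 15/λ − 11 − 4λ. Setting this to zero and multiplying by λ: 4λ² + 11λ − 15 = 0.
λ = (−11 + √(11² + 4·4·15)) / (2·4) = (−11 + √361) / 8 = (−11 + 19)/8 = 1.
ℓ''(λ) = −15/λ² − 4 < 0, confirming a maximum.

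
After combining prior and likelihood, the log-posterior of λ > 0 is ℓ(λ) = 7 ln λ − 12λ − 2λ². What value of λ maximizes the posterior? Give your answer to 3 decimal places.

λ̂_MAP = 0.500

ℓ'(λ) = 7/λ − 12 − 4λ. Setting this to zero and multiplying by λ: 4λ² + 12λ − 7 = 0.
λ = (−12 + √(12² + 4·4·7)) / (2·4) = (−12 + √256) / 8 = (−12 + 16)/8 = 1/2.
ℓ''(λ) = −7/λ² − 4 < 0, confirming a maximum.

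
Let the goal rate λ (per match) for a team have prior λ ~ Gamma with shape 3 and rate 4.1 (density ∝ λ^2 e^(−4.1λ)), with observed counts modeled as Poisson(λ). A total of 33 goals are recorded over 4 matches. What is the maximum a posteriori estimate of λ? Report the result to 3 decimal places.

Σxᵢ = 33, n = 4.
Posterior ∝ λ^2e^(−4.1λ) · λ^33e^(−4λ) = λ^35e^(−8.1λ), i.e. Gamma(shape=36, rate=8.1).
The mode of a Gamma(a, b) with a ≥ 1 (shape–rate) is (a−1)/b = 35/8.1 ≈ 4.321.

λ̂_MAP = 4.321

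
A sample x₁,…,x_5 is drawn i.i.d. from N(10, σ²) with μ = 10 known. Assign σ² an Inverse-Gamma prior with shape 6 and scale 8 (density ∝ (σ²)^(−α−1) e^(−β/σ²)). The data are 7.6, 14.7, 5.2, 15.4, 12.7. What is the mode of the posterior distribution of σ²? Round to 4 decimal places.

σ̂²_MAP = 5.4389

Sum of squared deviations about the known mean: SS = (7.6−10)² + (14.7−10)² + (5.2−10)² + (15.4−10)² + (12.7−10)² = 87.34.
The Normal likelihood contributes (σ²)^(−n/2) exp(−SS/(2σ²)), so the posterior is Inverse-Gamma(α + n/2, β + SS/2) = Inverse-Gamma(8.5, 51.67).
The mode of Inverse-Gamma(a, b) is b/(a+1) = 51.67/9.5 ≈ 5.4389.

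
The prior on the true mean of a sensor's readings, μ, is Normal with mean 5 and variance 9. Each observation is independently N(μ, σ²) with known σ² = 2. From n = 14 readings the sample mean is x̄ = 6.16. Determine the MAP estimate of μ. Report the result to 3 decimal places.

μ̂_MAP = 6.142

n = 14, x̄ = 6.16.
For a Normal prior and Normal likelihood with known variance, the posterior is Normal; its mode equals its mean, the precision-weighted average.
Prior precision 1/σ₀² = 1/9; data precision n/σ² = 14/2 = 7.
μ̂ = ((1/9)·5 + 7·6.16) / (1/9 + 7) = (9827/225)/(64/9) = 6.141875 ≈ 6.142.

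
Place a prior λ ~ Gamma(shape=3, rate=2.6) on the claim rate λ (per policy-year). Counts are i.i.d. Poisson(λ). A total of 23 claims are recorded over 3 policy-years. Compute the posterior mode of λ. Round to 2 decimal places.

Σxᵢ = 23, n = 3.
Posterior ∝ λ^2e^(−2.6λ) · λ^23e^(−3λ) = λ^25e^(−5.6λ), i.e. Gamma(shape=26, rate=5.6).
The mode of a Gamma(a, b) with a ≥ 1 (shape–rate) is (a−1)/b = 25/5.6 ≈ 4.46.

λ̂_MAP = 4.46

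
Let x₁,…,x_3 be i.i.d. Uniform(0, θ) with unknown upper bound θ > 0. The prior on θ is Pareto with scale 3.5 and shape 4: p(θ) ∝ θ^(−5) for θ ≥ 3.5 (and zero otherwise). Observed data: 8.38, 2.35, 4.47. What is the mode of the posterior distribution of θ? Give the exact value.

θ̂_MAP = 8.38

The Uniform(0, θ) likelihood is θ^(−n) for θ ≥ max(xᵢ), zero otherwise. Here max(xᵢ) = 8.38.
Posterior ∝ θ^(−5) · θ^(−3) = θ^(−8) on θ ≥ max(3.5, 8.38) = 8.38.
This density is strictly decreasing in θ, so the posterior mode lies at the lower boundary of the support.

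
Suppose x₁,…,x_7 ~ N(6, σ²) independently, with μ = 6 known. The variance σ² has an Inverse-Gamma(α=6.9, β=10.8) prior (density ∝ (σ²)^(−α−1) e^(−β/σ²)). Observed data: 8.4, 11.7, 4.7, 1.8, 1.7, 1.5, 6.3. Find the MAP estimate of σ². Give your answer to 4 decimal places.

σ̂²_MAP = 5.1759

Sum of squared deviations about the known mean: SS = (8.4−6)² + (11.7−6)² + (4.7−6)² + (1.8−6)² + (1.7−6)² + (1.5−6)² + (6.3−6)² = 96.41.
The Normal likelihood contributes (σ²)^(−n/2) exp(−SS/(2σ²)), so the posterior is Inverse-Gamma(α + n/2, β + SS/2) = Inverse-Gamma(10.4, 59.005).
The mode of Inverse-Gamma(a, b) is b/(a+1) = 59.005/11.4 ≈ 5.1759.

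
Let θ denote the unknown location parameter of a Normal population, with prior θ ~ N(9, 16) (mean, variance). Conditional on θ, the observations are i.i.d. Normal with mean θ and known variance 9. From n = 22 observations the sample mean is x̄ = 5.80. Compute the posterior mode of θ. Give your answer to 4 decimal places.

n = 22, x̄ = 5.80.
For a Normal prior and Normal likelihood with known variance, the posterior is Normal; its mode equals its mean, the precision-weighted average.
Prior precision 1/σ₀² = 1/16 = 0.0625; data precision n/σ² = 22/9.
θ̂ = (0.0625·9 + (22/9)·5.8) / (0.0625 + 22/9) = (10613/720)/(361/144) = 10613/1805 ≈ 5.8798.

θ̂_MAP = 5.8798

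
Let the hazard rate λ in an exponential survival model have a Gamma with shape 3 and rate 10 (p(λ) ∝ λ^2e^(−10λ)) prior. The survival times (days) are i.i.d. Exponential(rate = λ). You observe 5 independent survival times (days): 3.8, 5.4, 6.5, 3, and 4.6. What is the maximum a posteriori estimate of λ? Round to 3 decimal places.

The Exponential(rate=λ) likelihood is ∝ λ^n e^(−λΣtᵢ). Here n = 5 and Σtᵢ = 3.8 + 5.4 + 6.5 + 3 + 4.6 = 23.3.
Posterior ∝ λ^2e^(−10λ) · λ^5e^(−23.3λ) = λ^7e^(−33.3λ), i.e. Gamma(8, 33.3).
Mode = (a−1)/b = 7/33.3 ≈ 0.210.

λ̂_MAP = 0.210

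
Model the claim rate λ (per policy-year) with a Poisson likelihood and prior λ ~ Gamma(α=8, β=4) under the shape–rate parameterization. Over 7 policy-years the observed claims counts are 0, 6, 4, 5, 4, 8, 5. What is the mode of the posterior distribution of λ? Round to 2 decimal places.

Σxᵢ = 0+6+4+5+4+8+5 = 32, with n = 7.
Posterior ∝ λ^7e^(−4λ) · λ^32e^(−7λ) = λ^39e^(−11λ), i.e. Gamma(shape=40, rate=11).
The mode of a Gamma(a, b) with a ≥ 1 (shape–rate) is (a−1)/b = 39/11 ≈ 3.55.

λ̂_MAP = 3.55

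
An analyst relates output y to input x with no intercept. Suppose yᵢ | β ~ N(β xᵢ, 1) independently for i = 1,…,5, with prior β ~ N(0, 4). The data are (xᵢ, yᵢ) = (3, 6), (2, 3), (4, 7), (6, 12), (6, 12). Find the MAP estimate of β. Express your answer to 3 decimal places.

log p(β | y) = −Σ(yᵢ − βxᵢ)²/(2·1) − β²/(2·4) + const.
Setting the derivative to zero: Σxᵢ(yᵢ − βxᵢ)/1 − β/4 = 0, so β = Σxᵢyᵢ / (Σxᵢ² + σ²/τ²).
Σxᵢyᵢ = 3·6 + 2·3 + 4·7 + 6·12 + 6·12 = 196; Σxᵢ² = 101; σ²/τ² = 0.25.
β̂_MAP = 196 / (101 + 0.25) = 196/101.25 ≈ 1.936.

β̂_MAP = 1.936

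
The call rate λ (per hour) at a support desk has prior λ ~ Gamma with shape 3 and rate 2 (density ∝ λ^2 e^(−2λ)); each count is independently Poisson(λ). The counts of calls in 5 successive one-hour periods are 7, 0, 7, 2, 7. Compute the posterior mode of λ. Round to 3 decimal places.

Σxᵢ = 7+0+7+2+7 = 23, with n = 5.
Posterior ∝ λ^2e^(−2λ) · λ^23e^(−5λ) = λ^25e^(−7λ), i.e. Gamma(shape=26, rate=7).
The mode of a Gamma(a, b) with a ≥ 1 (shape–rate) is (a−1)/b = 25/7 ≈ 3.571.

λ̂_MAP = 3.571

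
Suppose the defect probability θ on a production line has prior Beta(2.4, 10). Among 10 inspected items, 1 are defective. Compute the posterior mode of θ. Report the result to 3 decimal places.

Prior: Beta(2.4, 10).
Data: 1 success in 10 trials. The binomial likelihood contributes θ(1−θ)^9, so the posterior is Beta(2.4+1, 10+9) = Beta(3.4, 19).
For Beta(a, b) with a, b > 1 the mode is (a−1)/(a+b−2) = 2.4/20.4 ≈ 0.118.

θ̂_MAP = 0.118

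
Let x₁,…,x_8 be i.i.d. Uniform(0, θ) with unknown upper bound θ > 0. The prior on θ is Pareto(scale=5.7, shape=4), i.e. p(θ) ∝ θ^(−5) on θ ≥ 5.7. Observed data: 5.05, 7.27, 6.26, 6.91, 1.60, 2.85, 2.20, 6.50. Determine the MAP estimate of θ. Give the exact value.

θ̂_MAP = 7.27

The Uniform(0, θ) likelihood is θ^(−n) for θ ≥ max(xᵢ), zero otherwise. Here max(xᵢ) = 7.27.
Posterior ∝ θ^(−5) · θ^(−8) = θ^(−13) on θ ≥ max(5.7, 7.27) = 7.27.
This density is strictly decreasing in θ, so the posterior mode lies at the lower boundary of the support.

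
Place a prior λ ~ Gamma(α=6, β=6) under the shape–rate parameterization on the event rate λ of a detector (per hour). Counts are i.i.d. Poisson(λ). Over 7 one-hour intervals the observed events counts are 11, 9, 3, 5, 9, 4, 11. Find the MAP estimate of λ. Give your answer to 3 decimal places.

λ̂_MAP = 4.385

Σxᵢ = 11+9+3+5+9+4+11 = 52, with n = 7.
Posterior ∝ λ^5e^(−6λ) · λ^52e^(−7λ) = λ^57e^(−13λ), i.e. Gamma(shape=58, rate=13).
The mode of a Gamma(a, b) with a ≥ 1 (shape–rate) is (a−1)/b = 57/13 ≈ 4.385.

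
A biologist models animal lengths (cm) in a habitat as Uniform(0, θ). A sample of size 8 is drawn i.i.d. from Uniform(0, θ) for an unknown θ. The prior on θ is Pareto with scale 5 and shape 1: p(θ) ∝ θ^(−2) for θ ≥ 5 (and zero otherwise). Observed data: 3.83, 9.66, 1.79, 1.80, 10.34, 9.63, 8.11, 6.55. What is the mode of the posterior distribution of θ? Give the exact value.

The Uniform(0, θ) likelihood is θ^(−n) for θ ≥ max(xᵢ), zero otherwise. Here max(xᵢ) = 10.34.
Posterior ∝ θ^(−2) · θ^(−8) = θ^(−10) on θ ≥ max(5, 10.34) = 10.34.
This density is strictly decreasing in θ, so the posterior mode lies at the lower boundary of the support.

θ̂_MAP = 10.34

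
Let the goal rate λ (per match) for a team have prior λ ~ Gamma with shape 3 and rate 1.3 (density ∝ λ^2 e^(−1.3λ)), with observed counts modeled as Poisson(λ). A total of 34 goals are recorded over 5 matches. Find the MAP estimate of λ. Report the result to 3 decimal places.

λ̂_MAP = 5.714

Σxᵢ = 34, n = 5.
Posterior ∝ λ^2e^(−1.3λ) · λ^34e^(−5λ) = λ^36e^(−6.3λ), i.e. Gamma(shape=37, rate=6.3).
The mode of a Gamma(a, b) with a ≥ 1 (shape–rate) is (a−1)/b = 36/6.3 ≈ 5.714.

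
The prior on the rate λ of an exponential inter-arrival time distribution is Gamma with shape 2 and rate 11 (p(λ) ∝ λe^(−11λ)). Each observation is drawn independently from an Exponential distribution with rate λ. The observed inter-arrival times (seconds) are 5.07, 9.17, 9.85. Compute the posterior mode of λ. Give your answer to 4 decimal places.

The Exponential(rate=λ) likelihood is ∝ λ^n e^(−λΣtᵢ). Here n = 3 and Σtᵢ = 5.07 + 9.17 + 9.85 = 24.09.
Posterior ∝ λe^(−11λ) · λ^3e^(−24.09λ) = λ^4e^(−35.09λ), i.e. Gamma(5, 35.09).
Mode = (a−1)/b = 4/35.09 ≈ 0.1140.

λ̂_MAP = 0.1140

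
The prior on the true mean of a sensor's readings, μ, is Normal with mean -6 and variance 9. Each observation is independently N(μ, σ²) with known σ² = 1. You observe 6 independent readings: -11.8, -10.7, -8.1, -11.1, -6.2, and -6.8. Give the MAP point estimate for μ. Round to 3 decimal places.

n = 6; x̄ = ((-11.8) + (-10.7) + (-8.1) + (-11.1) + (-6.2) + (-6.8))/6 = -54.7/6 = -547/60 ≈ -9.1167.
For a Normal prior and Normal likelihood with known variance, the posterior is Normal; its mode equals its mean, the precision-weighted average.
Prior precision 1/σ₀² = 1/9; data precision n/σ² = 6/1 = 6.
μ̂ = ((1/9)·(-6) + 6·(-547/60)) / (1/9 + 6) = (-1661/30)/(55/9) = -9.060.

μ̂_MAP = -9.060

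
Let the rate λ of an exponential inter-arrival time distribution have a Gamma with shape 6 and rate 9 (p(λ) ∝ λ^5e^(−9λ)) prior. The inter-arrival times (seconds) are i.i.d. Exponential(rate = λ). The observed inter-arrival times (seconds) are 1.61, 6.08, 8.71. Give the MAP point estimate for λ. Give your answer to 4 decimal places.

The Exponential(rate=λ) likelihood is ∝ λ^n e^(−λΣtᵢ). Here n = 3 and Σtᵢ = 1.61 + 6.08 + 8.71 = 16.40.
Posterior ∝ λ^5e^(−9λ) · λ^3e^(−16.40λ) = λ^8e^(−25.40λ), i.e. Gamma(9, 25.40).
Mode = (a−1)/b = 8/25.40 ≈ 0.3150.

λ̂_MAP = 0.3150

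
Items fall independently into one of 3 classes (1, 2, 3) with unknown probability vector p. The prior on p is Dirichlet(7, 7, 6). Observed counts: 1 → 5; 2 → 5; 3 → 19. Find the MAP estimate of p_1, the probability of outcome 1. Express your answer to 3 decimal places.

MAP estimate: 0.239

The posterior is Dirichlet(αᵢ + nᵢ) = Dirichlet(12, 12, 25).
For a Dirichlet(a₁,…,a_K) with all aᵢ > 1, the mode has j-th component (aⱼ − 1)/(Σaᵢ − K).
Here Σaᵢ = 49 and K = 3, so p_1 = (12 − 1)/(49 − 3) = 11/46 ≈ 0.239.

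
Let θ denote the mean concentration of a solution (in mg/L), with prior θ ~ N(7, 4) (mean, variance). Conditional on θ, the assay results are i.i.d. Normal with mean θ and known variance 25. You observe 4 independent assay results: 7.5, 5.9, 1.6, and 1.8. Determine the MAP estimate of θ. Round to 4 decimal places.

θ̂_MAP = 5.9073

n = 4; x̄ = (7.5 + 5.9 + 1.6 + 1.8)/4 = 16.8/4 = 4.2.
For a Normal prior and Normal likelihood with known variance, the posterior is Normal; its mode equals its mean, the precision-weighted average.
Prior precision 1/σ₀² = 1/4 = 0.25; data precision n/σ² = 4/25 = 0.16.
θ̂ = (0.25·7 + 0.16·4.2) / (0.25 + 0.16) = 2.422/0.41 = 1211/205 ≈ 5.9073.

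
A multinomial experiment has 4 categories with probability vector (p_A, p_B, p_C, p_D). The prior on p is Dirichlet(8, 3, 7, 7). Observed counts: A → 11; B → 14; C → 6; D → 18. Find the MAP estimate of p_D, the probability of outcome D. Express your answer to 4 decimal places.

The posterior is Dirichlet(αᵢ + nᵢ) = Dirichlet(19, 17, 13, 25).
For a Dirichlet(a₁,…,a_K) with all aᵢ > 1, the mode has j-th component (aⱼ − 1)/(Σaᵢ − K).
Here Σaᵢ = 74 and K = 4, so p_D = (25 − 1)/(74 − 4) = 24/70 ≈ 0.3429.

MAP estimate of p_D = 0.3429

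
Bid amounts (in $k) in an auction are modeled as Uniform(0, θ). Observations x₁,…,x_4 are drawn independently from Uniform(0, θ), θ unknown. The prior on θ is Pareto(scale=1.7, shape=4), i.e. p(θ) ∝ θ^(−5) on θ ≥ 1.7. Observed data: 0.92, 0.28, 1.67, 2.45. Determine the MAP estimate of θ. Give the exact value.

The Uniform(0, θ) likelihood is θ^(−n) for θ ≥ max(xᵢ), zero otherwise. Here max(xᵢ) = 2.45.
Posterior ∝ θ^(−5) · θ^(−4) = θ^(−9) on θ ≥ max(1.7, 2.45) = 2.45.
This density is strictly decreasing in θ, so the posterior mode lies at the lower boundary of the support.

θ̂_MAP = 2.45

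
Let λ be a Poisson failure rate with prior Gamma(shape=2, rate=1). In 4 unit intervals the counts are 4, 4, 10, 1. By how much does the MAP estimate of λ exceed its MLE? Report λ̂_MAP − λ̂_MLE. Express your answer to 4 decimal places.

Σxᵢ = 19. Posterior is Gamma(21, 5); MAP = (21−1)/5 = 20/5 ≈ 4.00000.
MLE = x̄ = 19/4 ≈ 4.75000.
Difference = 20/5 − 19/4 = -3/4 ≈ -0.7500.

MAP − MLE = -0.7500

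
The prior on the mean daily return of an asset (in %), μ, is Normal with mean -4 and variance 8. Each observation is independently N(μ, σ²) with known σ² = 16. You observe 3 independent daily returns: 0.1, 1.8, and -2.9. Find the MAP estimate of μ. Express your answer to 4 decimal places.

n = 3; x̄ = (0.1 + 1.8 + (-2.9))/3 = -1/3 = -1/3 ≈ -0.3333.
For a Normal prior and Normal likelihood with known variance, the posterior is Normal; its mode equals its mean, the precision-weighted average.
Prior precision 1/σ₀² = 1/8 = 0.125; data precision n/σ² = 3/16 = 0.1875.
μ̂ = (0.125·(-4) + 0.1875·(-1/3)) / (0.125 + 0.1875) = (-0.5625)/0.3125 = -1.8000.

μ̂_MAP = -1.8000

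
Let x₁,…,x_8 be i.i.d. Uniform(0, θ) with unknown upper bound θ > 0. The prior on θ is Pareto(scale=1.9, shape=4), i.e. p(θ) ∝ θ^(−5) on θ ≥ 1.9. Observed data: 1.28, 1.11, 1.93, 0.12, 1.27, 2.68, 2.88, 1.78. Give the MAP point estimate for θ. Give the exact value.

The Uniform(0, θ) likelihood is θ^(−n) for θ ≥ max(xᵢ), zero otherwise. Here max(xᵢ) = 2.88.
Posterior ∝ θ^(−5) · θ^(−8) = θ^(−13) on θ ≥ max(1.9, 2.88) = 2.88.
This density is strictly decreasing in θ, so the posterior mode lies at the lower boundary of the support.

θ̂_MAP = 2.88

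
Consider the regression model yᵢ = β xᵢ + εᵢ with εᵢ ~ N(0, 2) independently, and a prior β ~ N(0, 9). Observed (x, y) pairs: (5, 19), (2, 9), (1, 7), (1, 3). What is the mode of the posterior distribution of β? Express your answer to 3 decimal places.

β̂_MAP = 3.940

log p(β | y) = −Σ(yᵢ − βxᵢ)²/(2·2) − β²/(2·9) + const.
Setting the derivative to zero: Σxᵢ(yᵢ − βxᵢ)/2 − β/9 = 0, so β = Σxᵢyᵢ / (Σxᵢ² + σ²/τ²).
Σxᵢyᵢ = 5·19 + 2·9 + 1·7 + 1·3 = 123; Σxᵢ² = 31; σ²/τ² = 2/9.
β̂_MAP = 123 / (31 + 2/9) = 123/(281/9) = 1107/281 ≈ 3.940.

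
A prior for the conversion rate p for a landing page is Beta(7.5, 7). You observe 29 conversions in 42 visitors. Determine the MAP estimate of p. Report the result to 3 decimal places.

p̂_MAP = 0.651

Prior: Beta(7.5, 7).
Data: 29 successes in 42 trials. The binomial likelihood contributes p^29(1−p)^13, so the posterior is Beta(7.5+29, 7+13) = Beta(36.5, 20).
For Beta(a, b) with a, b > 1 the mode is (a−1)/(a+b−2) = 35.5/54.5 ≈ 0.651.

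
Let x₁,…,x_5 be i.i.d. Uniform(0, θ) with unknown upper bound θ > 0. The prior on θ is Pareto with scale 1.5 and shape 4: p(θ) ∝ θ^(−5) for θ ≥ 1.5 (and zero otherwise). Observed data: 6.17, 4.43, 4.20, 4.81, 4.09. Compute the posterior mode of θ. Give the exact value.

θ̂_MAP = 6.17

The Uniform(0, θ) likelihood is θ^(−n) for θ ≥ max(xᵢ), zero otherwise. Here max(xᵢ) = 6.17.
Posterior ∝ θ^(−5) · θ^(−5) = θ^(−10) on θ ≥ max(1.5, 6.17) = 6.17.
This density is strictly decreasing in θ, so the posterior mode lies at the lower boundary of the support.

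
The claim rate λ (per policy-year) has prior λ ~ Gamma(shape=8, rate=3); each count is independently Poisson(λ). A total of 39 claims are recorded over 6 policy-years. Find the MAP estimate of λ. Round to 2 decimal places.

λ̂_MAP = 5.11

Σxᵢ = 39, n = 6.
Posterior ∝ λ^7e^(−3λ) · λ^39e^(−6λ) = λ^46e^(−9λ), i.e. Gamma(shape=47, rate=9).
The mode of a Gamma(a, b) with a ≥ 1 (shape–rate) is (a−1)/b = 46/9 ≈ 5.11.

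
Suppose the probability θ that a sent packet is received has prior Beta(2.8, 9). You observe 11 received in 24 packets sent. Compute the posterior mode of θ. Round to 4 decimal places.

θ̂_MAP = 0.3787

Prior: Beta(2.8, 9).
Data: 11 successes in 24 trials. The binomial likelihood contributes θ^11(1−θ)^13, so the posterior is Beta(2.8+11, 9+13) = Beta(13.8, 22).
For Beta(a, b) with a, b > 1 the mode is (a−1)/(a+b−2) = 12.8/33.8 ≈ 0.3787.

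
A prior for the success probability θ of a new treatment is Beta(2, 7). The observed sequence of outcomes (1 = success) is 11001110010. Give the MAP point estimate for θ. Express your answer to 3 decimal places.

θ̂_MAP = 0.389

Prior: Beta(2, 7).
Data: 6 successes in 11 trials (from the sequence). The binomial likelihood contributes θ^6(1−θ)^5, so the posterior is Beta(2+6, 7+5) = Beta(8, 12).
For Beta(a, b) with a, b > 1 the mode is (a−1)/(a+b−2) = 7/18 ≈ 0.389.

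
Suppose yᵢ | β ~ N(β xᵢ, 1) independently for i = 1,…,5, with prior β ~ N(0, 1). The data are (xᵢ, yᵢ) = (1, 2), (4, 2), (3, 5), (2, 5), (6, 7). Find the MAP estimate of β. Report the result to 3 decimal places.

log p(β | y) = −Σ(yᵢ − βxᵢ)²/(2·1) − β²/(2·1) + const.
Setting the derivative to zero: Σxᵢ(yᵢ − βxᵢ)/1 − β/1 = 0, so β = Σxᵢyᵢ / (Σxᵢ² + σ²/τ²).
Σxᵢyᵢ = 1·2 + 4·2 + 3·5 + 2·5 + 6·7 = 77; Σxᵢ² = 66; σ²/τ² = 1.
β̂_MAP = 77 / (66 + 1) = 77/67 ≈ 1.149.

β̂_MAP = 1.149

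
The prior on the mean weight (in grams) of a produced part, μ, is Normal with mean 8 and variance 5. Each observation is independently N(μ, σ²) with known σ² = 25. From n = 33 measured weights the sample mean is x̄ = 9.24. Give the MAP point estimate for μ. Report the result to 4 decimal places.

n = 33, x̄ = 9.24.
For a Normal prior and Normal likelihood with known variance, the posterior is Normal; its mode equals its mean, the precision-weighted average.
Prior precision 1/σ₀² = 1/5 = 0.2; data precision n/σ² = 33/25 = 1.32.
μ̂ = (0.2·8 + 1.32·9.24) / (0.2 + 1.32) = 13.7968/1.52 = 8623/950 ≈ 9.0768.

μ̂_MAP = 9.0768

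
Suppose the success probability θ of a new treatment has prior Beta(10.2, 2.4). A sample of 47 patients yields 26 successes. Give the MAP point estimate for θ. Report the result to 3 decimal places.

Prior: Beta(10.2, 2.4).
Data: 26 successes in 47 trials. The binomial likelihood contributes θ^26(1−θ)^21, so the posterior is Beta(10.2+26, 2.4+21) = Beta(36.2, 23.4).
For Beta(a, b) with a, b > 1 the mode is (a−1)/(a+b−2) = 35.2/57.6 ≈ 0.611.

θ̂_MAP = 0.611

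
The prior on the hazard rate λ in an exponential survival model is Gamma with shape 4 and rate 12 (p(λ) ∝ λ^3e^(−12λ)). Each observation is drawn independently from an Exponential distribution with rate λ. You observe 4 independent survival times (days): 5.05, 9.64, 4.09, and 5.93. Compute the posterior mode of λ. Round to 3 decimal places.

λ̂_MAP = 0.191

The Exponential(rate=λ) likelihood is ∝ λ^n e^(−λΣtᵢ). Here n = 4 and Σtᵢ = 5.05 + 9.64 + 4.09 + 5.93 = 24.71.
Posterior ∝ λ^3e^(−12λ) · λ^4e^(−24.71λ) = λ^7e^(−36.71λ), i.e. Gamma(8, 36.71).
Mode = (a−1)/b = 7/36.71 ≈ 0.191.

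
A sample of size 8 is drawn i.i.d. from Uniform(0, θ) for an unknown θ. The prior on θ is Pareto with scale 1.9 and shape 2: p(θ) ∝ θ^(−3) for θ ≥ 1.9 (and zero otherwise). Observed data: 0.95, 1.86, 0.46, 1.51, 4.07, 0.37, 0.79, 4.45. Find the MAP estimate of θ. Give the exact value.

The Uniform(0, θ) likelihood is θ^(−n) for θ ≥ max(xᵢ), zero otherwise. Here max(xᵢ) = 4.45.
Posterior ∝ θ^(−3) · θ^(−8) = θ^(−11) on θ ≥ max(1.9, 4.45) = 4.45.
This density is strictly decreasing in θ, so the posterior mode lies at the lower boundary of the support.

θ̂_MAP = 4.45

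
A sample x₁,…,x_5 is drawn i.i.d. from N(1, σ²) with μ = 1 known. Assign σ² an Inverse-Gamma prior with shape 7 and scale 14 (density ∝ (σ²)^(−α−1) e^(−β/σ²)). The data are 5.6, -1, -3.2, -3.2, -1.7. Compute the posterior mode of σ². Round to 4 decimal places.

σ̂²_MAP = 4.5586

Sum of squared deviations about the known mean: SS = (5.6−1)² + (-1−1)² + (-3.2−1)² + (-3.2−1)² + (-1.7−1)² = 67.73.
The Normal likelihood contributes (σ²)^(−n/2) exp(−SS/(2σ²)), so the posterior is Inverse-Gamma(α + n/2, β + SS/2) = Inverse-Gamma(9.5, 47.865).
The mode of Inverse-Gamma(a, b) is b/(a+1) = 47.865/10.5 ≈ 4.5586.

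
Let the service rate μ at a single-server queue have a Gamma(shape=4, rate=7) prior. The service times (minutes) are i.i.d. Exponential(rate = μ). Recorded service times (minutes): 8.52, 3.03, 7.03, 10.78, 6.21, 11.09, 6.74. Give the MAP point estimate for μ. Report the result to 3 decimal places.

μ̂_MAP = 0.166

The Exponential(rate=μ) likelihood is ∝ μ^n e^(−μΣtᵢ). Here n = 7 and Σtᵢ = 8.52 + 3.03 + 7.03 + 10.78 + 6.21 + 11.09 + 6.74 = 53.40.
Posterior ∝ μ^3e^(−7μ) · μ^7e^(−53.40μ) = μ^10e^(−60.40μ), i.e. Gamma(11, 60.40).
Mode = (a−1)/b = 10/60.40 ≈ 0.166.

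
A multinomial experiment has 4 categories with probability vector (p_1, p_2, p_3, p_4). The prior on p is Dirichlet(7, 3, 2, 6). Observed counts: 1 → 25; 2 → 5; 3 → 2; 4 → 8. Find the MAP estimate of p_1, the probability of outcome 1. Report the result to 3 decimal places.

MAP estimate: 0.574

The posterior is Dirichlet(αᵢ + nᵢ) = Dirichlet(32, 8, 4, 14).
For a Dirichlet(a₁,…,a_K) with all aᵢ > 1, the mode has j-th component (aⱼ − 1)/(Σaᵢ − K).
Here Σaᵢ = 58 and K = 4, so p_1 = (32 − 1)/(58 − 4) = 31/54 ≈ 0.574.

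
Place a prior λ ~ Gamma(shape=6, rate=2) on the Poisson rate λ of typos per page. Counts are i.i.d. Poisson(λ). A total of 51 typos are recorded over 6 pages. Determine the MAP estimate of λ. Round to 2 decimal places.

Σxᵢ = 51, n = 6.
Posterior ∝ λ^5e^(−2λ) · λ^51e^(−6λ) = λ^56e^(−8λ), i.e. Gamma(shape=57, rate=8).
The mode of a Gamma(a, b) with a ≥ 1 (shape–rate) is (a−1)/b = 56/8 ≈ 7.00.

λ̂_MAP = 7.00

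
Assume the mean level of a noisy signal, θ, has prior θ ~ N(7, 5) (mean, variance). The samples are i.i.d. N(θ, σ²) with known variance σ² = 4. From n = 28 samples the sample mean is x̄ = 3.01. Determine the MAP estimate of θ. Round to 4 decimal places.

θ̂_MAP = 3.1208

n = 28, x̄ = 3.01.
For a Normal prior and Normal likelihood with known variance, the posterior is Normal; its mode equals its mean, the precision-weighted average.
Prior precision 1/σ₀² = 1/5 = 0.2; data precision n/σ² = 28/4 = 7.
θ̂ = (0.2·7 + 7·3.01) / (0.2 + 7) = 22.47/7.2 = 749/240 ≈ 3.1208.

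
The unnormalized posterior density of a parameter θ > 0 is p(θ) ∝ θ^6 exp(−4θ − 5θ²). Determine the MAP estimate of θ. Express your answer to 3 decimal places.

θ̂_MAP = 0.600

ℓ'(θ) = 6/θ − 4 − 10θ. Setting this to zero and multiplying by θ: 10θ² + 4θ − 6 = 0.
θ = (−4 + √(4² + 4·10·6)) / (2·10) = (−4 + √256) / 20 = (−4 + 16)/20 = 3/5.
ℓ''(θ) = −6/θ² − 10 < 0, confirming a maximum.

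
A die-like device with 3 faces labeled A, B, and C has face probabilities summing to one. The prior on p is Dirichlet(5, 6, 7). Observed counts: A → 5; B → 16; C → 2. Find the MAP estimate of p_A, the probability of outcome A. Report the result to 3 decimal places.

The posterior is Dirichlet(αᵢ + nᵢ) = Dirichlet(10, 22, 9).
For a Dirichlet(a₁,…,a_K) with all aᵢ > 1, the mode has j-th component (aⱼ − 1)/(Σaᵢ − K).
Here Σaᵢ = 41 and K = 3, so p_A = (10 − 1)/(41 − 3) = 9/38 ≈ 0.237.

MAP estimate of p_A = 0.237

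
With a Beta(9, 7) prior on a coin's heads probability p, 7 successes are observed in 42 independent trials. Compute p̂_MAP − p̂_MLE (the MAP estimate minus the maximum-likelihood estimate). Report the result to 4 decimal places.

MAP − MLE = 0.1012

Posterior is Beta(16, 42); MAP = (16−1)/(58−2) = 15/56 ≈ 0.26786.
MLE ignores the prior: p̂_MLE = k/n = 7/42 ≈ 0.16667.
Difference = 15/56 − 7/42 = 17/168 ≈ 0.1012.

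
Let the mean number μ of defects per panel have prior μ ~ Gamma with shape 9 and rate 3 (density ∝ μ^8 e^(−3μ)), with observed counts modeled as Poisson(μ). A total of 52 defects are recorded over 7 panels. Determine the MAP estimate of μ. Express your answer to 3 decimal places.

μ̂_MAP = 6.000

Σxᵢ = 52, n = 7.
Posterior ∝ μ^8e^(−3μ) · μ^52e^(−7μ) = μ^60e^(−10μ), i.e. Gamma(shape=61, rate=10).
The mode of a Gamma(a, b) with a ≥ 1 (shape–rate) is (a−1)/b = 60/10 ≈ 6.000.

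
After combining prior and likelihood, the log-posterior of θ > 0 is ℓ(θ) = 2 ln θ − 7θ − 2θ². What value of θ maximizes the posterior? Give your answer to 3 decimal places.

ℓ'(θ) = 2/θ − 7 − 4θ. Setting this to zero and multiplying by θ: 4θ² + 7θ − 2 = 0.
θ = (−7 + √(7² + 4·4·2)) / (2·4) = (−7 + √81) / 8 = (−7 + 9)/8 = 1/4.
ℓ''(θ) = −2/θ² − 4 < 0, confirming a maximum.

θ̂_MAP = 0.250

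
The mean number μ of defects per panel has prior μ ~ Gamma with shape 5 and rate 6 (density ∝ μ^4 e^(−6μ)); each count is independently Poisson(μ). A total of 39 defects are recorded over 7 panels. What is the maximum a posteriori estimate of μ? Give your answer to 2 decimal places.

μ̂_MAP = 3.31

Σxᵢ = 39, n = 7.
Posterior ∝ μ^4e^(−6μ) · μ^39e^(−7μ) = μ^43e^(−13μ), i.e. Gamma(shape=44, rate=13).
The mode of a Gamma(a, b) with a ≥ 1 (shape–rate) is (a−1)/b = 43/13 ≈ 3.31.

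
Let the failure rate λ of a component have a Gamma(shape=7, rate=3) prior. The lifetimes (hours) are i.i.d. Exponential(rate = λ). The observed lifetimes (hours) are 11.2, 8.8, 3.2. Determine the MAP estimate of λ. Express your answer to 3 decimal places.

λ̂_MAP = 0.344

The Exponential(rate=λ) likelihood is ∝ λ^n e^(−λΣtᵢ). Here n = 3 and Σtᵢ = 11.2 + 8.8 + 3.2 = 23.2.
Posterior ∝ λ^6e^(−3λ) · λ^3e^(−23.2λ) = λ^9e^(−26.2λ), i.e. Gamma(10, 26.2).
Mode = (a−1)/b = 9/26.2 ≈ 0.344.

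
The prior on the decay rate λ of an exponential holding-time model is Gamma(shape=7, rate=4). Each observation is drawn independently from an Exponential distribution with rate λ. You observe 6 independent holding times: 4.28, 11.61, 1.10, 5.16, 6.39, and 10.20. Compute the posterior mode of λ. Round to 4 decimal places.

The Exponential(rate=λ) likelihood is ∝ λ^n e^(−λΣtᵢ). Here n = 6 and Σtᵢ = 4.28 + 11.61 + 1.10 + 5.16 + 6.39 + 10.20 = 38.74.
Posterior ∝ λ^6e^(−4λ) · λ^6e^(−38.74λ) = λ^12e^(−42.74λ), i.e. Gamma(13, 42.74).
Mode = (a−1)/b = 12/42.74 ≈ 0.2808.

λ̂_MAP = 0.2808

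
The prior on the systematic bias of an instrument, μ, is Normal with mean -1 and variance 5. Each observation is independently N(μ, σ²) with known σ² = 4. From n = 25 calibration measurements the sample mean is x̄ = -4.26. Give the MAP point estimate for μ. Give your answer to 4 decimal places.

μ̂_MAP = -4.1589

n = 25, x̄ = -4.26.
For a Normal prior and Normal likelihood with known variance, the posterior is Normal; its mode equals its mean, the precision-weighted average.
Prior precision 1/σ₀² = 1/5 = 0.2; data precision n/σ² = 25/4 = 6.25.
μ̂ = (0.2·(-1) + 6.25·(-4.26)) / (0.2 + 6.25) = (-26.825)/6.45 = -1073/258 ≈ -4.1589.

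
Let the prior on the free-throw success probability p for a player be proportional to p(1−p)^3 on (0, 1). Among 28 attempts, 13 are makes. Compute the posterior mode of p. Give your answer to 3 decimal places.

The prior density ∝ p(1−p)^3 is the kernel of Beta(2, 4).
Data: 13 successes in 28 trials. The binomial likelihood contributes p^13(1−p)^15, so the posterior is Beta(2+13, 4+15) = Beta(15, 19).
For Beta(a, b) with a, b > 1 the mode is (a−1)/(a+b−2) = 14/32 ≈ 0.438.

p̂_MAP = 0.438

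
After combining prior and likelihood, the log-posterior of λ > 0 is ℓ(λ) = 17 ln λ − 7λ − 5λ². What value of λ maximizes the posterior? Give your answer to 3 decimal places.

ℓ'(λ) = 17/λ − 7 − 10λ. Setting this to zero and multiplying by λ: 10λ² + 7λ − 17 = 0.
λ = (−7 + √(7² + 4·10·17)) / (2·10) = (−7 + √729) / 20 = (−7 + 27)/20 = 1.
ℓ''(λ) = −17/λ² − 10 < 0, confirming a maximum.

λ̂_MAP = 1.000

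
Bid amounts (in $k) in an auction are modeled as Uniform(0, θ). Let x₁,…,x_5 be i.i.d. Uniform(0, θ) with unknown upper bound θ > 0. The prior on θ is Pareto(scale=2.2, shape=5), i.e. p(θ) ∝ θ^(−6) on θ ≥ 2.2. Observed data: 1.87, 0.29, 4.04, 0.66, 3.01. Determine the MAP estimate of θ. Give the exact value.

The Uniform(0, θ) likelihood is θ^(−n) for θ ≥ max(xᵢ), zero otherwise. Here max(xᵢ) = 4.04.
Posterior ∝ θ^(−6) · θ^(−5) = θ^(−11) on θ ≥ max(2.2, 4.04) = 4.04.
This density is strictly decreasing in θ, so the posterior mode lies at the lower boundary of the support.

θ̂_MAP = 4.04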